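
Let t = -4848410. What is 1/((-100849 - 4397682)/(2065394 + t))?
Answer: 2783016/4498531 ≈ 0.61865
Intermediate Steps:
1/((-100849 - 4397682)/(2065394 + t)) = 1/((-100849 - 4397682)/(2065394 - 4848410)) = 1/(-4498531/(-2783016)) = 1/(-4498531*(-1/2783016)) = 1/(4498531/2783016) = 2783016/4498531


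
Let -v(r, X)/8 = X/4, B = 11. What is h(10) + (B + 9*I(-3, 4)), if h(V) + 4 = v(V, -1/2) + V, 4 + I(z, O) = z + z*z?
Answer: 36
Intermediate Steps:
v(r, X) = -2*X (v(r, X) = -8*X/4 = -2*X)
I(z, O) = -4 + z + z² (I(z, O) = -4 + (z + z*z) = -4 + (z + z²) = -4 + z + z²)
h(V) = -3 + V (h(V) = -4 + (-(-2)/2 + V) = -4 + (-2*(-½) + V) = -4 + (1 + V) = -3 + V)
h(10) + (B + 9*I(-3, 4)) = (-3 + 10) + (11 + 9*(-4 - 3 + (-3)²)) = 7 + (11 + 9*(-4 - 3 + 9)) = 7 + (11 + 9*2) = 7 + (11 + 18) = 7 + 29 = 36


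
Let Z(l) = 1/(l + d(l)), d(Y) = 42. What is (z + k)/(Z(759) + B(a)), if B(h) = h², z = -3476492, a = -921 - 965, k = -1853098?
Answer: -609857370/407021971 ≈ -1.4983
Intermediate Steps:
a = -1886
Z(l) = 1/(42 + l) (Z(l) = 1/(l + 42) = 1/(42 + l))
(z + k)/(Z(759) + B(a)) = (-3476492 - 1853098)/(1/(42 + 759) + (-1886)²) = -5329590/(1/801 + 3556996) = -5329590/2849153797/801 = -5329590*801/2849153797 = -609857370/407021971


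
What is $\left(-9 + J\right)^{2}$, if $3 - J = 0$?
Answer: $36$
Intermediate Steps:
$J = 3$ ($J = 3 - 0 = 3 + 0 = 3$)
$\left(-9 + J\right)^{2} = \left(-9 + 3\right)^{2} = \left(-6\right)^{2} = 36$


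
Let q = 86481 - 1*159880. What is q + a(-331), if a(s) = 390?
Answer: -73009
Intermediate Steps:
q = -73399 (q = 86481 - 159880 = -73399)
q + a(-331) = -73399 + 390 = -73009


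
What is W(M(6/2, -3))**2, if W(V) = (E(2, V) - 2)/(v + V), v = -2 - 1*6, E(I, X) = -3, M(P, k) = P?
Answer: 1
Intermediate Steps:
v = -8 (v = -2 - 6 = -8)
W(V) = -5/(-8 + V) (W(V) = (-3 - 2)/(-8 + V) = -5/(-8 + V))
W(M(6/2, -3))**2 = (-5/(-8 + 6/2))**2 = (-5/(-8 + 6*(1/2)))**2 = (-5/(-8 + 3))**2 = (-5/(-5))**2 = (-5*(-1/5))**2 = 1**2 = 1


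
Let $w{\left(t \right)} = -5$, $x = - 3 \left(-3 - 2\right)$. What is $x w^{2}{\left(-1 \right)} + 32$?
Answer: $407$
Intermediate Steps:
$x = 15$ ($x = \left(-3\right) \left(-5\right) = 15$)
$x w^{2}{\left(-1 \right)} + 32 = 15 \left(-5\right)^{2} + 32 = 15 \cdot 25 + 32 = 375 + 32 = 407$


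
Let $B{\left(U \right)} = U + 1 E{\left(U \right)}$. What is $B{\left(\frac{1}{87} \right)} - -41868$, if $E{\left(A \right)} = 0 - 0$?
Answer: $\frac{3642517}{87} \approx 41868.0$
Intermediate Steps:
$E{\left(A \right)} = 0$ ($E{\left(A \right)} = 0 + 0 = 0$)
$B{\left(U \right)} = U$ ($B{\left(U \right)} = U + 1 \cdot 0 = U + 0 = U$)
$B{\left(\frac{1}{87} \right)} - -41868 = \frac{1}{87} - -41868 = \frac{1}{87} + 41868 = \frac{3642517}{87}$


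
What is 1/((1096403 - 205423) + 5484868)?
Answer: 1/6375848 ≈ 1.5684e-7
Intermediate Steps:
1/((1096403 - 205423) + 5484868) = 1/(890980 + 5484868) = 1/6375848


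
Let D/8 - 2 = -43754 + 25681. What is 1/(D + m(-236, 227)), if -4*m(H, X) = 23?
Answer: -4/578295 ≈ -6.9169e-6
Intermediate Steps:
m(H, X) = -23/4 (m(H, X) = -¼*23 = -23/4)
D = -144568 (D = 16 + 8*(-43754 + 25681) = 16 + 8*(-18073) = 16 - 144584 = -144568)
1/(D + m(-236, 227)) = 1/(-144568 - 23/4) = 1/(-578295/4) = -4/578295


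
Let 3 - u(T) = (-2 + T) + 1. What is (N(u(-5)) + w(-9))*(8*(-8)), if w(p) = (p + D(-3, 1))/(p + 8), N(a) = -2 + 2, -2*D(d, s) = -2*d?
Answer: -768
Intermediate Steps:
D(d, s) = d (D(d, s) = -(-1)*d = d)
u(T) = 4 - T (u(T) = 3 - ((-2 + T) + 1) = 3 - (-1 + T) = 3 + (1 - T) = 4 - T)
N(a) = 0
w(p) = (-3 + p)/(8 + p) (w(p) = (p - 3)/(p + 8) = (-3 + p)/(8 + p))
(N(u(-5)) + w(-9))*(8*(-8)) = (0 + (-3 - 9)/(8 - 9))*(8*(-8)) = (0 - 12/(-1))*(-64) = (0 - 1*(-12))*(-64) = (0 + 12)*(-64) = 12*(-64) = -768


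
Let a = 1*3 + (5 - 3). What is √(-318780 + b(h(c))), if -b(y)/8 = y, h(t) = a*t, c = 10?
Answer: 2*I*√79795 ≈ 564.96*I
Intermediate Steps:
a = 5 (a = 3 + 2 = 5)
h(t) = 5*t
b(y) = -8*y
√(-318780 + b(h(c))) = √(-318780 - 40*10) = √(-318780 - 8*50) = √(-318780 - 400) = √(-319180) = 2*I*√79795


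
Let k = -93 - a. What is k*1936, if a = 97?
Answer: -367840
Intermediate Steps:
k = -190 (k = -93 - 1*97 = -93 - 97 = -190)
k*1936 = -190*1936 = -367840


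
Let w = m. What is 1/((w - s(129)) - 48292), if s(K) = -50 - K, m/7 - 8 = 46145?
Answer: 1/274958 ≈ 3.6369e-6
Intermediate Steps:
m = 323071 (m = 56 + 7*46145 = 56 + 323015 = 323071)
w = 323071
1/((w - s(129)) - 48292) = 1/((323071 - (-50 - 1*129)) - 48292) = 1/((323071 - (-50 - 129)) - 48292) = 1/((323071 - 1*(-179)) - 48292) = 1/((323071 + 179) - 48292) = 1/(323250 - 48292) = 1/274958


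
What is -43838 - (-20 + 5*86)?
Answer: -44248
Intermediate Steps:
-43838 - (-20 + 5*86) = -43838 - (-20 + 430) = -43838 - 1*410 = -43838 - 410 = -44248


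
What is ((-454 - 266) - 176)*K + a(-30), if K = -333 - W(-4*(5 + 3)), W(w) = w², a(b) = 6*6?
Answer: 1215908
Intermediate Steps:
a(b) = 36
K = -1357 (K = -333 - (-4*(5 + 3))² = -333 - (-4*8)² = -333 - 1*(-32)² = -333 - 1*1024 = -333 - 1024 = -1357)
((-454 - 266) - 176)*K + a(-30) = ((-454 - 266) - 176)*(-1357) + 36 = (-720 - 176)*(-1357) + 36 = -896*(-1357) + 36 = 1215872 + 36 = 1215908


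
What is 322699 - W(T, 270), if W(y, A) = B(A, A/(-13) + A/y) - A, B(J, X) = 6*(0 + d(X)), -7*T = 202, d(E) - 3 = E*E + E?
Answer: 547681538659/1723969 ≈ 3.1769e+5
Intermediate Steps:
d(E) = 3 + E + E² (d(E) = 3 + (E*E + E) = 3 + (E² + E) = 3 + (E + E²) = 3 + E + E²)
T = -202/7 (T = -⅐*202 = -202/7 ≈ -28.857)
B(J, X) = 18 + 6*X + 6*X² (B(J, X) = 6*(0 + (3 + X + X²)) = 6*(3 + X + X²) = 18 + 6*X + 6*X²)
W(y, A) = 18 + 6*(-A/13 + A/y)² - 19*A/13 + 6*A/y (W(y, A) = (18 + 6*(A/(-13) + A/y) + 6*(A/(-13) + A/y)²) - A = (18 + 6*(A*(-1/13) + A/y) + 6*(A*(-1/13) + A/y)²) - A = (18 + 6*(-A/13 + A/y) + 6*(-A/13 + A/y)²) - A = (18 + (-6*A/13 + 6*A/y) + 6*(-A/13 + A/y)²) - A = (18 + 6*(-A/13 + A/y)² - 6*A/13 + 6*A/y) - A = 18 + 6*(-A/13 + A/y)² - 19*A/13 + 6*A/y)
322699 - W(T, 270) = 322699 - (18 - 19/13*270 + 6*270/(-202/7) + (6/169)*270²*(-13 - 202/7)²/(-202/7)²) = 322699 - (18 - 5130/13 + 6*270*(-7/202) + (6/169)*72900*(49/40804)*(-293/7)²) = 322699 - (18 - 5130/13 - 5670/101 + (6/169)*72900*(49/40804)*(85849/49)) = 322699 - (18 - 5130/13 - 5670/101 + 9387588150/1723969) = 322699 - 1*8641533672/1723969 = 322699 - 8641533672/1723969 = 547681538659/1723969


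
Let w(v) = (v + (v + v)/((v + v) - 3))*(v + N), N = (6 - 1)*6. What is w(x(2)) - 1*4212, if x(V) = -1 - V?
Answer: -4275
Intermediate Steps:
N = 30 (N = 5*6 = 30)
w(v) = (30 + v)*(v + 2*v/(-3 + 2*v)) (w(v) = (v + (v + v)/((v + v) - 3))*(v + 30) = (v + (2*v)/(2*v - 3))*(30 + v) = (v + (2*v)/(-3 + 2*v))*(30 + v) = (v + 2*v/(-3 + 2*v))*(30 + v) = (30 + v)*(v + 2*v/(-3 + 2*v)))
w(x(2)) - 1*4212 = (-1 - 1*2)*(-30 + 2*(-1 - 1*2)**2 + 59*(-1 - 1*2))/(-3 + 2*(-1 - 1*2)) - 1*4212 = (-1 - 2)*(-30 + 2*(-1 - 2)**2 + 59*(-1 - 2))/(-3 + 2*(-1 - 2)) - 4212 = -3*(-30 + 2*(-3)**2 + 59*(-3))/(-3 + 2*(-3)) - 4212 = -3*(-30 + 2*9 - 177)/(-3 - 6) - 4212 = -3*(-30 + 18 - 177)/(-9) - 4212 = -3*(-1/9)*(-189) - 4212 = -63 - 4212 = -4275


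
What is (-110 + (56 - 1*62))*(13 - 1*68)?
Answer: 6380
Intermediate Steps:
(-110 + (56 - 1*62))*(13 - 1*68) = (-110 + (56 - 62))*(13 - 68) = (-110 - 6)*(-55) = -116*(-55) = 6380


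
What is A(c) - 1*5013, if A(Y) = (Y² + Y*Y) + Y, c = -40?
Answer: -1853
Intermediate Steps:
A(Y) = Y + 2*Y² (A(Y) = (Y² + Y²) + Y = 2*Y² + Y = Y + 2*Y²)
A(c) - 1*5013 = -40*(1 + 2*(-40)) - 1*5013 = -40*(1 - 80) - 5013 = -40*(-79) - 5013 = 3160 - 5013 = -1853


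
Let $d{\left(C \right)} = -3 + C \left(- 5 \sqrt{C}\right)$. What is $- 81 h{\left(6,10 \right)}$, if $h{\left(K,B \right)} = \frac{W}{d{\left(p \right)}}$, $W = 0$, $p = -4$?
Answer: $0$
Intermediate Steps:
$d{\left(C \right)} = -3 - 5 C^{\frac{3}{2}}$
$h{\left(K,B \right)} = 0$ ($h{\left(K,B \right)} = \frac{0}{-3 - 5 \left(-4\right)^{\frac{3}{2}}} = \frac{0}{-3 - 5 \left(- 8 i\right)} = \frac{0}{-3 + 40 i} = 0 \frac{-3 - 40 i}{1609} = 0$)
$- 81 h{\left(6,10 \right)} = \left(-81\right) 0 = 0$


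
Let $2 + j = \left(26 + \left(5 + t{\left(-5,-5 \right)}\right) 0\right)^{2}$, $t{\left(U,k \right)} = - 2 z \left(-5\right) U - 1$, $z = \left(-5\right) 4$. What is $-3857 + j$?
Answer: $-3183$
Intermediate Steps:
$z = -20$
$t{\left(U,k \right)} = -1 - 200 U$ ($t{\left(U,k \right)} = \left(-2\right) \left(-20\right) \left(-5\right) U - 1 = 40 \left(-5\right) U - 1 = - 200 U - 1 = -1 - 200 U$)
$j = 674$ ($j = -2 + \left(26 + \left(5 - -999\right) 0\right)^{2} = -2 + \left(26 + \left(5 + \left(-1 + 1000\right)\right) 0\right)^{2} = -2 + \left(26 + \left(5 + 999\right) 0\right)^{2} = -2 + \left(26 + 1004 \cdot 0\right)^{2} = -2 + \left(26 + 0\right)^{2} = -2 + 26^{2} = -2 + 676 = 674$)
$-3857 + j = -3857 + 674 = -3183$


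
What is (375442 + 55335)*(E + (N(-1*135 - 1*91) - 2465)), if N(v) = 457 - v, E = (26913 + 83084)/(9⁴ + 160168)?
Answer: -127941234669937/166729 ≈ -7.6736e+8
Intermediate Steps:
E = 109997/166729 (E = 109997/(6561 + 160168) = 109997/166729 ≈ 0.65974)
(375442 + 55335)*(E + (N(-1*135 - 1*91) - 2465)) = (375442 + 55335)*(109997/166729 + ((457 - (-1*135 - 1*91)) - 2465)) = 430777*(109997/166729 + ((457 - (-135 - 91)) - 2465)) = 430777*(109997/166729 + ((457 - 1*(-226)) - 2465)) = 430777*(109997/166729 + ((457 + 226) - 2465)) = 430777*(109997/166729 + (683 - 2465)) = 430777*(109997/166729 - 1782) = 430777*(-297001081/166729) = -127941234669937/166729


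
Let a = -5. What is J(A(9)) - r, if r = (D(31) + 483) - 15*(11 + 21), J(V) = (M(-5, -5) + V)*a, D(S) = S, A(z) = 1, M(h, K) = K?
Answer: -14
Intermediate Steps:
J(V) = 25 - 5*V (J(V) = (-5 + V)*(-5) = 25 - 5*V)
r = 34 (r = (31 + 483) - 15*(11 + 21) = 514 - 15*32 = 514 - 480 = 34)
J(A(9)) - r = (25 - 5*1) - 1*34 = (25 - 5) - 34 = 20 - 34 = -14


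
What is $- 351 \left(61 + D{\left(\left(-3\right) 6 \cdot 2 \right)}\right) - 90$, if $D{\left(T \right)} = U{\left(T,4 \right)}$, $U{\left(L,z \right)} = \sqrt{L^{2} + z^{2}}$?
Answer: $-21501 - 1404 \sqrt{82} \approx -34215.0$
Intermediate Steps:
$D{\left(T \right)} = \sqrt{16 + T^{2}}$ ($D{\left(T \right)} = \sqrt{T^{2} + 4^{2}} = \sqrt{T^{2} + 16} = \sqrt{16 + T^{2}}$)
$- 351 \left(61 + D{\left(\left(-3\right) 6 \cdot 2 \right)}\right) - 90 = - 351 \left(61 + \sqrt{16 + \left(\left(-3\right) 6 \cdot 2\right)^{2}}\right) - 90 = - 351 \left(61 + \sqrt{16 + \left(\left(-18\right) 2\right)^{2}}\right) - 90 = - 351 \left(61 + \sqrt{16 + \left(-36\right)^{2}}\right) - 90 = - 351 \left(61 + \sqrt{16 + 1296}\right) - 90 = - 351 \left(61 + \sqrt{1312}\right) - 90 = - 351 \left(61 + 4 \sqrt{82}\right) - 90 = \left(-21411 - 1404 \sqrt{82}\right) - 90 = -21501 - 1404 \sqrt{82}$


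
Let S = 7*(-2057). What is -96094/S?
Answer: 96094/14399 ≈ 6.6737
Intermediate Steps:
S = -14399
-96094/S = -96094/(-14399) = -96094*(-1/14399) = 96094/14399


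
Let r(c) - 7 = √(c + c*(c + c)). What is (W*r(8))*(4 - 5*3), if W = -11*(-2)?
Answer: -1694 - 484*√34 ≈ -4516.2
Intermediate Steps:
r(c) = 7 + √(c + 2*c²) (r(c) = 7 + √(c + c*(c + c)) = 7 + √(c + c*(2*c)) = 7 + √(c + 2*c²))
W = 22
(W*r(8))*(4 - 5*3) = (22*(7 + √(8*(1 + 2*8))))*(4 - 5*3) = (22*(7 + √(8*(1 + 16))))*(4 - 15) = (22*(7 + √(8*17)))*(-11) = (22*(7 + √136))*(-11) = (22*(7 + 2*√34))*(-11) = (154 + 44*√34)*(-11) = -1694 - 484*√34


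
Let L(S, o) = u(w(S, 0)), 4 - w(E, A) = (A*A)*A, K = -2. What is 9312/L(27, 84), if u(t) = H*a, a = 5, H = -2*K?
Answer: 2328/5 ≈ 465.60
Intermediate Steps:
H = 4 (H = -2*(-2) = 4)
w(E, A) = 4 - A³ (w(E, A) = 4 - A*A*A = 4 - A²*A = 4 - A³)
u(t) = 20 (u(t) = 4*5 = 20)
L(S, o) = 20
9312/L(27, 84) = 9312/20 = 9312*(1/20) = 2328/5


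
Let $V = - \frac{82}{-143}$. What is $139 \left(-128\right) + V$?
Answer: $- \frac{2544174}{143} \approx -17791.0$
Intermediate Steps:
$V = \frac{82}{143}$ ($V = \left(-82\right) \left(- \frac{1}{143}\right) = \frac{82}{143} \approx 0.57343$)
$139 \left(-128\right) + V = 139 \left(-128\right) + \frac{82}{143} = -17792 + \frac{82}{143} = - \frac{2544174}{143}$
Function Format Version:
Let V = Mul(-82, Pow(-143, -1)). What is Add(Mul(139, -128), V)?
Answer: Rational(-2544174, 143) ≈ -17791.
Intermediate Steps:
V = Rational(82, 143) (V = Mul(-82, Rational(-1, 143)) = Rational(82, 143) ≈ 0.57343)
Add(Mul(139, -128), V) = Add(Mul(139, -128), Rational(82, 143)) = Add(-17792, Rational(82, 143)) = Rational(-2544174, 143)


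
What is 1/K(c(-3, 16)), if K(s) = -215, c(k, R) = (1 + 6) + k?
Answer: -1/215 ≈ -0.0046512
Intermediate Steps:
c(k, R) = 7 + k
1/K(c(-3, 16)) = 1/(-215) = -1/215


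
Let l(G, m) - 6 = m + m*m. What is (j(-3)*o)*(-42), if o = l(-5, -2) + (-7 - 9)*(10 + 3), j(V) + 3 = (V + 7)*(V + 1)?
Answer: -92400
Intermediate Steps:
j(V) = -3 + (1 + V)*(7 + V) (j(V) = -3 + (V + 7)*(V + 1) = -3 + (7 + V)*(1 + V) = -3 + (1 + V)*(7 + V))
l(G, m) = 6 + m + m² (l(G, m) = 6 + (m + m*m) = 6 + (m + m²) = 6 + m + m²)
o = -200 (o = (6 - 2 + (-2)²) + (-7 - 9)*(10 + 3) = (6 - 2 + 4) - 16*13 = 8 - 208 = -200)
(j(-3)*o)*(-42) = ((4 + (-3)² + 8*(-3))*(-200))*(-42) = ((4 + 9 - 24)*(-200))*(-42) = -11*(-200)*(-42) = 2200*(-42) = -92400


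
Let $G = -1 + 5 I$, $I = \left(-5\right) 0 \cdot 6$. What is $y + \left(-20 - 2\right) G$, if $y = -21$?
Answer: $1$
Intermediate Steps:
$I = 0$ ($I = 0 \cdot 6 = 0$)
$G = -1$ ($G = -1 + 5 \cdot 0 = -1 + 0 = -1$)
$y + \left(-20 - 2\right) G = -21 + \left(-20 - 2\right) \left(-1\right) = -21 - -22 = -21 + 22 = 1$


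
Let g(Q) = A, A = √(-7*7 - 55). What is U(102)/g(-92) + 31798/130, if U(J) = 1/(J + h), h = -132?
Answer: 1223/5 + I*√26/1560 ≈ 244.6 + 0.0032686*I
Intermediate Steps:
A = 2*I*√26 (A = √(-49 - 55) = √(-104) = 2*I*√26 ≈ 10.198*I)
g(Q) = 2*I*√26
U(J) = 1/(-132 + J) (U(J) = 1/(J - 132) = 1/(-132 + J))
U(102)/g(-92) + 31798/130 = 1/((-132 + 102)*((2*I*√26))) + 31798/130 = (-I*√26/52)/(-30) + 31798*(1/130) = -(-1)*I*√26/1560 + 1223/5 = I*√26/1560 + 1223/5 = 1223/5 + I*√26/1560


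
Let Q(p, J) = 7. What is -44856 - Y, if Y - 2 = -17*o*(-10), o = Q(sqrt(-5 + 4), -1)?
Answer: -46048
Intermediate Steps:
o = 7
Y = 1192 (Y = 2 - 17*7*(-10) = 2 - 119*(-10) = 2 + 1190 = 1192)
-44856 - Y = -44856 - 1*1192 = -44856 - 1192 = -46048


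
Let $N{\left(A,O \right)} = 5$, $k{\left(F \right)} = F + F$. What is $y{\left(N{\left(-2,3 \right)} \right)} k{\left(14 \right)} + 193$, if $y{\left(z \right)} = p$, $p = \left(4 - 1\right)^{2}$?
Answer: $445$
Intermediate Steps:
$k{\left(F \right)} = 2 F$
$p = 9$ ($p = 3^{2} = 9$)
$y{\left(z \right)} = 9$
$y{\left(N{\left(-2,3 \right)} \right)} k{\left(14 \right)} + 193 = 9 \cdot 2 \cdot 14 + 193 = 9 \cdot 28 + 193 = 252 + 193 = 445$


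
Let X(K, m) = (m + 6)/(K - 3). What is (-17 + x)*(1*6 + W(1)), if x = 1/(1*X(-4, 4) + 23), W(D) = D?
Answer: -17920/151 ≈ -118.68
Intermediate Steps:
X(K, m) = (6 + m)/(-3 + K)
x = 7/151 (x = 1/(1*((6 + 4)/(-3 - 4)) + 23) = 1/(1*(10/(-7)) + 23) = 1/(1*(-1/7*10) + 23) = 1/(1*(-10/7) + 23) = 1/(-10/7 + 23) = 1/(151/7) = 7/151 ≈ 0.046358)
(-17 + x)*(1*6 + W(1)) = (-17 + 7/151)*(1*6 + 1) = -2560*(6 + 1)/151 = -2560/151*7 = -17920/151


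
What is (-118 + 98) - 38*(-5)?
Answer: 170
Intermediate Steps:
(-118 + 98) - 38*(-5) = -20 + 190 = 170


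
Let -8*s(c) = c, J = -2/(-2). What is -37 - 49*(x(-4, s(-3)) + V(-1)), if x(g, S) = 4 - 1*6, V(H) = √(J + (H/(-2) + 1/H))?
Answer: 61 - 49*√2/2 ≈ 26.352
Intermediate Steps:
J = 1 (J = -2*(-½) = 1)
s(c) = -c/8
V(H) = √(1 + 1/H - H/2) (V(H) = √(1 + (H/(-2) + 1/H)) = √(1 + (H*(-½) + 1/H)) = √(1 + (-H/2 + 1/H)) = √(1 + (1/H - H/2)) = √(1 + 1/H - H/2))
x(g, S) = -2 (x(g, S) = 4 - 6 = -2)
-37 - 49*(x(-4, s(-3)) + V(-1)) = -37 - 49*(-2 + √(4 - 2*(-1) + 4/(-1))/2) = -37 - 49*(-2 + √(4 + 2 + 4*(-1))/2) = -37 - 49*(-2 + √(4 + 2 - 4)/2) = -37 - 49*(-2 + √2/2) = -37 + (98 - 49*√2/2) = 61 - 49*√2/2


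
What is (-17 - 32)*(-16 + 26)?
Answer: -490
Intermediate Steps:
(-17 - 32)*(-16 + 26) = -49*10 = -490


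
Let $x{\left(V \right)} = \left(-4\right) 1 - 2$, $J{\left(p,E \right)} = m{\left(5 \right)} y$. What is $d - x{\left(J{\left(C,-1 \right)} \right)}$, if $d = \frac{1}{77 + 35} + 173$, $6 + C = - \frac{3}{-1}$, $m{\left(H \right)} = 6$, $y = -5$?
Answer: $\frac{20049}{112} \approx 179.01$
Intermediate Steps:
$C = -3$ ($C = -6 - \frac{3}{-1} = -6 - -3 = -6 + 3 = -3$)
$J{\left(p,E \right)} = -30$ ($J{\left(p,E \right)} = 6 \left(-5\right) = -30$)
$x{\left(V \right)} = -6$ ($x{\left(V \right)} = -4 - 2 = -6$)
$d = \frac{19377}{112}$ ($d = \frac{1}{112} + 173 = \frac{19377}{112} \approx 173.01$)
$d - x{\left(J{\left(C,-1 \right)} \right)} = \frac{19377}{112} - -6 = \frac{19377}{112} + 6 = \frac{20049}{112}$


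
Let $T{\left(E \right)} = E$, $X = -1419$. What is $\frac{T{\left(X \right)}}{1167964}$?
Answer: $- \frac{1419}{1167964} \approx -0.0012149$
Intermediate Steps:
$\frac{T{\left(X \right)}}{1167964} = - \frac{1419}{1167964}$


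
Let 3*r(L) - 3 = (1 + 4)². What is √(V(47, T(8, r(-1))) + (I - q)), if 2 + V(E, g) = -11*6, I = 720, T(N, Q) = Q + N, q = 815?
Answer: I*√163 ≈ 12.767*I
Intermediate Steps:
r(L) = 28/3 (r(L) = 1 + (1 + 4)²/3 = 1 + (⅓)*5² = 1 + (⅓)*25 = 1 + 25/3 = 28/3)
T(N, Q) = N + Q
V(E, g) = -68 (V(E, g) = -2 - 11*6 = -2 - 66 = -68)
√(V(47, T(8, r(-1))) + (I - q)) = √(-68 + (720 - 1*815)) = √(-68 + (720 - 815)) = √(-68 - 95) = √(-163) = I*√163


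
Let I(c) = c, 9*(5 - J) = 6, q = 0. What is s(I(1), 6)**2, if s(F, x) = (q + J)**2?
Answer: 28561/81 ≈ 352.60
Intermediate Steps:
J = 13/3 (J = 5 - 1/9*6 = 5 - 2/3 = 13/3 ≈ 4.3333)
s(F, x) = 169/9 (s(F, x) = (0 + 13/3)**2 = (13/3)**2 = 169/9)
s(I(1), 6)**2 = (169/9)**2 = 28561/81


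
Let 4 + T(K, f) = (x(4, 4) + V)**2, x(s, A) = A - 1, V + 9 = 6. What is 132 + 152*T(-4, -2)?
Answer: -476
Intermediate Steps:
V = -3 (V = -9 + 6 = -3)
x(s, A) = -1 + A
T(K, f) = -4 (T(K, f) = -4 + ((-1 + 4) - 3)**2 = -4 + (3 - 3)**2 = -4 + 0**2 = -4 + 0 = -4)
132 + 152*T(-4, -2) = 132 + 152*(-4) = 132 - 608 = -476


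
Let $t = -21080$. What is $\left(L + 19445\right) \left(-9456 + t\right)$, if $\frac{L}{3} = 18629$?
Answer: $-2300337952$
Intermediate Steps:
$L = 55887$ ($L = 3 \cdot 18629 = 55887$)
$\left(L + 19445\right) \left(-9456 + t\right) = \left(55887 + 19445\right) \left(-9456 - 21080\right) = 75332 \left(-30536\right) = -2300337952$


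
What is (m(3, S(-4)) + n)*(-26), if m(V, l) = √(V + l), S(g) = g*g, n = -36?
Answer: 936 - 26*√19 ≈ 822.67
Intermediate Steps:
S(g) = g²
(m(3, S(-4)) + n)*(-26) = (√(3 + (-4)²) - 36)*(-26) = (√(3 + 16) - 36)*(-26) = (√19 - 36)*(-26) = (-36 + √19)*(-26) = 936 - 26*√19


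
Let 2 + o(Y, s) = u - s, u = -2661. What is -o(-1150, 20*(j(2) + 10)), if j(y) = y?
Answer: 2903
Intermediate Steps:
o(Y, s) = -2663 - s (o(Y, s) = -2 + (-2661 - s) = -2663 - s)
-o(-1150, 20*(j(2) + 10)) = -(-2663 - 20*(2 + 10)) = -(-2663 - 20*12) = -(-2663 - 1*240) = -(-2663 - 240) = -1*(-2903) = 2903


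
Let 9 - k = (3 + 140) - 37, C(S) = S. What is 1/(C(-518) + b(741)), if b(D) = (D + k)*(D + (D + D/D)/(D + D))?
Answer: 741/353463250 ≈ 2.0964e-6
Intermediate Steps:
k = -97 (k = 9 - ((3 + 140) - 37) = 9 - (143 - 37) = 9 - 1*106 = 9 - 106 = -97)
b(D) = (-97 + D)*(D + (1 + D)/(2*D)) (b(D) = (D - 97)*(D + (D + D/D)/(D + D)) = (-97 + D)*(D + (D + 1)/((2*D))) = (-97 + D)*(D + (1 + D)*(1/(2*D))) = (-97 + D)*(D + (1 + D)/(2*D)))
1/(C(-518) + b(741)) = 1/(-518 + (-48 + 741² - 193/2*741 - 97/2/741)) = 1/(-518 + (-48 + 549081 - 143013/2 - 97/2*1/741)) = 1/(-518 + (-48 + 549081 - 143013/2 - 97/1482)) = 1/(-518 + 353847088/741) = 1/(353463250/741) = 741/353463250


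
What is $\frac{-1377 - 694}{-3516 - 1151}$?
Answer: $\frac{2071}{4667} \approx 0.44375$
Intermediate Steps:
$\frac{-1377 - 694}{-3516 - 1151} = - \frac{2071}{-4667} = \left(-2071\right) \left(- \frac{1}{4667}\right) = \frac{2071}{4667}$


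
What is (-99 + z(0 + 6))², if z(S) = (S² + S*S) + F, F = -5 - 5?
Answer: 1369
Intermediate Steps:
F = -10
z(S) = -10 + 2*S² (z(S) = (S² + S*S) - 10 = (S² + S²) - 10 = 2*S² - 10 = -10 + 2*S²)
(-99 + z(0 + 6))² = (-99 + (-10 + 2*(0 + 6)²))² = (-99 + (-10 + 2*6²))² = (-99 + (-10 + 2*36))² = (-99 + (-10 + 72))² = (-99 + 62)² = (-37)² = 1369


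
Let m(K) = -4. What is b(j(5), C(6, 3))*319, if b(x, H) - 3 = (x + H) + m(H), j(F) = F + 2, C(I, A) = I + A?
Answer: 4785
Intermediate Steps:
C(I, A) = A + I
j(F) = 2 + F
b(x, H) = -1 + H + x (b(x, H) = 3 + ((x + H) - 4) = 3 + ((H + x) - 4) = 3 + (-4 + H + x) = -1 + H + x)
b(j(5), C(6, 3))*319 = (-1 + (3 + 6) + (2 + 5))*319 = (-1 + 9 + 7)*319 = 15*319 = 4785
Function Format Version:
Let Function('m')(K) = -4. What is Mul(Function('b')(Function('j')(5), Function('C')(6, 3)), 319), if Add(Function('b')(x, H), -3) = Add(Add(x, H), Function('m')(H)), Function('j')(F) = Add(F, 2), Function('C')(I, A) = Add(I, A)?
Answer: 4785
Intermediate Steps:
Function('C')(I, A) = Add(A, I)
Function('j')(F) = Add(2, F)
Function('b')(x, H) = Add(-1, H, x) (Function('b')(x, H) = Add(3, Add(Add(x, H), -4)) = Add(3, Add(Add(H, x), -4)) = Add(3, Add(-4, H, x)) = Add(-1, H, x))
Mul(Function('b')(Function('j')(5), Function('C')(6, 3)), 319) = Mul(Add(-1, Add(3, 6), Add(2, 5)), 319) = Mul(Add(-1, 9, 7), 319) = Mul(15, 319) = 4785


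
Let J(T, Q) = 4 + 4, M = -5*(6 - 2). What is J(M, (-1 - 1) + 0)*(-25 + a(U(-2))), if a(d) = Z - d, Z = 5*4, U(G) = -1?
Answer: -32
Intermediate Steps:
Z = 20
M = -20 (M = -5*4 = -20)
J(T, Q) = 8
a(d) = 20 - d
J(M, (-1 - 1) + 0)*(-25 + a(U(-2))) = 8*(-25 + (20 - 1*(-1))) = 8*(-25 + (20 + 1)) = 8*(-25 + 21) = 8*(-4) = -32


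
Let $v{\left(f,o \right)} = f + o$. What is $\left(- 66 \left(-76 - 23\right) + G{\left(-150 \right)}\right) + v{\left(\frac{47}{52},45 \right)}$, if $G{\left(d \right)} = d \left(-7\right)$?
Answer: $\frac{396755}{52} \approx 7629.9$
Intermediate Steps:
$G{\left(d \right)} = - 7 d$
$\left(- 66 \left(-76 - 23\right) + G{\left(-150 \right)}\right) + v{\left(\frac{47}{52},45 \right)} = \left(- 66 \left(-76 - 23\right) - -1050\right) + \left(\frac{47}{52} + 45\right) = \left(\left(-66\right) \left(-99\right) + 1050\right) + \left(47 \cdot \frac{1}{52} + 45\right) = \left(6534 + 1050\right) + \left(\frac{47}{52} + 45\right) = 7584 + \frac{2387}{52} = \frac{396755}{52}$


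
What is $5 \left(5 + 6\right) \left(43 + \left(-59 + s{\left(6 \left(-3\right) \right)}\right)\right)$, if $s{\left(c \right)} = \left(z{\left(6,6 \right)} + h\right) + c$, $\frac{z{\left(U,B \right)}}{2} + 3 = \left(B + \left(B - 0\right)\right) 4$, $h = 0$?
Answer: $3080$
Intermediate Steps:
$z{\left(U,B \right)} = -6 + 16 B$ ($z{\left(U,B \right)} = -6 + 2 \left(B + \left(B - 0\right)\right) 4 = -6 + 2 \left(B + \left(B + 0\right)\right) 4 = -6 + 2 \left(B + B\right) 4 = -6 + 2 \cdot 2 B 4 = -6 + 2 \cdot 8 B = -6 + 16 B$)
$s{\left(c \right)} = 90 + c$ ($s{\left(c \right)} = \left(\left(-6 + 16 \cdot 6\right) + 0\right) + c = \left(\left(-6 + 96\right) + 0\right) + c = \left(90 + 0\right) + c = 90 + c$)
$5 \left(5 + 6\right) \left(43 + \left(-59 + s{\left(6 \left(-3\right) \right)}\right)\right) = 5 \left(5 + 6\right) \left(43 + \left(-59 + \left(90 + 6 \left(-3\right)\right)\right)\right) = 5 \cdot 11 \left(43 + \left(-59 + \left(90 - 18\right)\right)\right) = 55 \left(43 + \left(-59 + 72\right)\right) = 55 \left(43 + 13\right) = 55 \cdot 56 = 3080$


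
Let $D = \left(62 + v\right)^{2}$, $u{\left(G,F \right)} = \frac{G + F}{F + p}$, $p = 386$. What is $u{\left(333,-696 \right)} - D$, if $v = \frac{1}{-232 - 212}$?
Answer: $- \frac{117413257811}{30556080} \approx -3842.6$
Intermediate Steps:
$u{\left(G,F \right)} = \frac{F + G}{386 + F}$ ($u{\left(G,F \right)} = \frac{G + F}{F + 386} = \frac{F + G}{386 + F}$)
$v = - \frac{1}{444}$ ($v = \frac{1}{-444} = - \frac{1}{444} \approx -0.0022523$)
$D = \frac{757735729}{197136}$ ($D = \left(62 - \frac{1}{444}\right)^{2} = \left(\frac{27527}{444}\right)^{2} = \frac{757735729}{197136} \approx 3843.7$)
$u{\left(333,-696 \right)} - D = \frac{-696 + 333}{386 - 696} - \frac{757735729}{197136} = \frac{1}{-310} \left(-363\right) - \frac{757735729}{197136} = \left(- \frac{1}{310}\right) \left(-363\right) - \frac{757735729}{197136} = \frac{363}{310} - \frac{757735729}{197136} = - \frac{117413257811}{30556080}$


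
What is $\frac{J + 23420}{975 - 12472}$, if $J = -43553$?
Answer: $\frac{20133}{11497} \approx 1.7512$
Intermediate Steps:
$\frac{J + 23420}{975 - 12472} = \frac{-43553 + 23420}{975 - 12472} = - \frac{20133}{-11497} = \left(-20133\right) \left(- \frac{1}{11497}\right) = \frac{20133}{11497}$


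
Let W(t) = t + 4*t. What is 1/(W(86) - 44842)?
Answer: -1/44412 ≈ -2.2516e-5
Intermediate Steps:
W(t) = 5*t
1/(W(86) - 44842) = 1/(5*86 - 44842) = 1/(430 - 44842) = 1/(-44412) = -1/44412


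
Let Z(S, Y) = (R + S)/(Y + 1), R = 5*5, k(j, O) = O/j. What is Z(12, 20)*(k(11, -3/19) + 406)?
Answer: 3139487/4389 ≈ 715.31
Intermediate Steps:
R = 25
Z(S, Y) = (25 + S)/(1 + Y) (Z(S, Y) = (25 + S)/(Y + 1) = (25 + S)/(1 + Y))
Z(12, 20)*(k(11, -3/19) + 406) = ((25 + 12)/(1 + 20))*(-3/19/11 + 406) = (37/21)*(-3*1/19*(1/11) + 406) = ((1/21)*37)*(-3/19*1/11 + 406) = 37*(-3/209 + 406)/21 = (37/21)*(84851/209) = 3139487/4389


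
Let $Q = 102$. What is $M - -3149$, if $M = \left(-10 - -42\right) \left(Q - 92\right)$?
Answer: $3469$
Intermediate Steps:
$M = 320$ ($M = \left(-10 - -42\right) \left(102 - 92\right) = \left(-10 + 42\right) 10 = 32 \cdot 10 = 320$)
$M - -3149 = 320 - -3149 = 320 + 3149 = 3469$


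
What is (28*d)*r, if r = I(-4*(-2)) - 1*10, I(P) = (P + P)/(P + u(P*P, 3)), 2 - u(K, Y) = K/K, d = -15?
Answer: 10360/3 ≈ 3453.3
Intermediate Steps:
u(K, Y) = 1 (u(K, Y) = 2 - K/K = 2 - 1*1 = 2 - 1 = 1)
I(P) = 2*P/(1 + P) (I(P) = (P + P)/(P + 1) = (2*P)/(1 + P) = 2*P/(1 + P))
r = -74/9 (r = 2*(-4*(-2))/(1 - 4*(-2)) - 1*10 = 2*8/(1 + 8) - 10 = 2*8/9 - 10 = 2*8*(1/9) - 10 = 16/9 - 10 = -74/9 ≈ -8.2222)
(28*d)*r = (28*(-15))*(-74/9) = -420*(-74/9) = 10360/3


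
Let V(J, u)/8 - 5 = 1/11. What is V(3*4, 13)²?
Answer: 200704/121 ≈ 1658.7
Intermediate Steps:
V(J, u) = 448/11 (V(J, u) = 40 + 8/11 = 448/11)
V(3*4, 13)² = (448/11)² = 200704/121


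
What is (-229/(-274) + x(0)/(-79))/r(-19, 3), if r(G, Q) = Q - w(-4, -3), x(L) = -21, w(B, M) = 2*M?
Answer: 23845/194814 ≈ 0.12240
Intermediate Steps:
r(G, Q) = 6 + Q (r(G, Q) = Q - 2*(-3) = Q - 1*(-6) = Q + 6 = 6 + Q)
(-229/(-274) + x(0)/(-79))/r(-19, 3) = (-229/(-274) - 21/(-79))/(6 + 3) = (-229*(-1/274) - 21*(-1/79))/9 = (229/274 + 21/79)*(⅑) = (23845/21646)*(⅑) = 23845/194814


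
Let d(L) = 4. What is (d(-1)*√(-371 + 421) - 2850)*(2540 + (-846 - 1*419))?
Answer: -3633750 + 25500*√2 ≈ -3.5977e+6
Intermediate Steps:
(d(-1)*√(-371 + 421) - 2850)*(2540 + (-846 - 1*419)) = (4*√(-371 + 421) - 2850)*(2540 + (-846 - 1*419)) = (4*√50 - 2850)*(2540 + (-846 - 419)) = (4*(5*√2) - 2850)*(2540 - 1265) = (20*√2 - 2850)*1275 = (-2850 + 20*√2)*1275 = -3633750 + 25500*√2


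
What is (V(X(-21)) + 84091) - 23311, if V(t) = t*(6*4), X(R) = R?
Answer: 60276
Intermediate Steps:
V(t) = 24*t (V(t) = t*24 = 24*t)
(V(X(-21)) + 84091) - 23311 = (24*(-21) + 84091) - 23311 = (-504 + 84091) - 23311 = 83587 - 23311 = 60276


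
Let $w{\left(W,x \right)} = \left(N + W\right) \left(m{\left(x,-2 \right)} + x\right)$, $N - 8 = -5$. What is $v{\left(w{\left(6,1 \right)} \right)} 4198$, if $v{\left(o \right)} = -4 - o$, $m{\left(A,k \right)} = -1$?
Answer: $-16792$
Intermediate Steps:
$N = 3$ ($N = 8 - 5 = 3$)
$w{\left(W,x \right)} = \left(-1 + x\right) \left(3 + W\right)$ ($w{\left(W,x \right)} = \left(3 + W\right) \left(-1 + x\right) = \left(-1 + x\right) \left(3 + W\right)$)
$v{\left(w{\left(6,1 \right)} \right)} 4198 = \left(-4 - \left(-3 - 6 + 3 \cdot 1 + 6 \cdot 1\right)\right) 4198 = \left(-4 - \left(-3 - 6 + 3 + 6\right)\right) 4198 = \left(-4 - 0\right) 4198 = \left(-4 + 0\right) 4198 = \left(-4\right) 4198 = -16792$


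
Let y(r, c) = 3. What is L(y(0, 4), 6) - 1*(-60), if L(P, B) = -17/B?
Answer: 343/6 ≈ 57.167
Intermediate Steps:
L(y(0, 4), 6) - 1*(-60) = -17/6 - 1*(-60) = -17*⅙ + 60 = -17/6 + 60 = 343/6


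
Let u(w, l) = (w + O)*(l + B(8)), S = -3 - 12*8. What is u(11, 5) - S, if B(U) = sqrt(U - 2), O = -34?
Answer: -16 - 23*sqrt(6) ≈ -72.338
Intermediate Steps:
B(U) = sqrt(-2 + U)
S = -99 (S = -3 - 96 = -99)
u(w, l) = (-34 + w)*(l + sqrt(6)) (u(w, l) = (w - 34)*(l + sqrt(-2 + 8)) = (-34 + w)*(l + sqrt(6)))
u(11, 5) - S = (-34*5 - 34*sqrt(6) + 5*11 + 11*sqrt(6)) - 1*(-99) = (-170 - 34*sqrt(6) + 55 + 11*sqrt(6)) + 99 = (-115 - 23*sqrt(6)) + 99 = -16 - 23*sqrt(6)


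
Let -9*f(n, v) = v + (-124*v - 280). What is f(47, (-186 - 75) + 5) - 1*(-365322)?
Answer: 3256690/9 ≈ 3.6185e+5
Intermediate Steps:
f(n, v) = 280/9 + 41*v/3 (f(n, v) = -(v + (-124*v - 280))/9 = -(v + (-280 - 124*v))/9 = -(-280 - 123*v)/9 = 280/9 + 41*v/3)
f(47, (-186 - 75) + 5) - 1*(-365322) = (280/9 + 41*((-186 - 75) + 5)/3) - 1*(-365322) = (280/9 + 41*(-261 + 5)/3) + 365322 = (280/9 + (41/3)*(-256)) + 365322 = (280/9 - 10496/3) + 365322 = -31208/9 + 365322 = 3256690/9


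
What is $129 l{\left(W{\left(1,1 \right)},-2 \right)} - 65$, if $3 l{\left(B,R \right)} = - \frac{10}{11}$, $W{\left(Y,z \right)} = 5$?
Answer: $- \frac{1145}{11} \approx -104.09$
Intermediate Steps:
$l{\left(B,R \right)} = - \frac{10}{33}$ ($l{\left(B,R \right)} = \frac{\left(-10\right) \frac{1}{11}}{3} = \frac{1}{3} \left(- \frac{10}{11}\right) = - \frac{10}{33}$)
$129 l{\left(W{\left(1,1 \right)},-2 \right)} - 65 = 129 \left(- \frac{10}{33}\right) - 65 = - \frac{430}{11} - 65 = - \frac{1145}{11}$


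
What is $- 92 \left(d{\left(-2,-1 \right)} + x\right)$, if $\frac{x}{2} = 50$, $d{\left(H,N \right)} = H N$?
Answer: $-9384$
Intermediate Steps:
$x = 100$ ($x = 2 \cdot 50 = 100$)
$- 92 \left(d{\left(-2,-1 \right)} + x\right) = - 92 \left(\left(-2\right) \left(-1\right) + 100\right) = - 92 \left(2 + 100\right) = \left(-92\right) 102 = -9384$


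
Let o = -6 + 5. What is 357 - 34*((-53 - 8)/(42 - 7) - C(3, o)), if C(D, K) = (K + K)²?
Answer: 19329/35 ≈ 552.26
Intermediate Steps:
o = -1
C(D, K) = 4*K² (C(D, K) = (2*K)² = 4*K²)
357 - 34*((-53 - 8)/(42 - 7) - C(3, o)) = 357 - 34*((-53 - 8)/(42 - 7) - 4*(-1)²) = 357 - 34*(-61/35 - 4) = 357 - 34*(-201/35) = 357 + 6834/35 = 19329/35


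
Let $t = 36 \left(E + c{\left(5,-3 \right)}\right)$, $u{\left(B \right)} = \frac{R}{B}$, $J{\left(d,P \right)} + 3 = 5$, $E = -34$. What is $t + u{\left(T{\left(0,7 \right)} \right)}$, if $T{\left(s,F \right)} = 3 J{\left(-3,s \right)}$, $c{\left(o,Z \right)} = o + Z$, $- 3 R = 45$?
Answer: $- \frac{2309}{2} \approx -1154.5$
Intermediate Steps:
$R = -15$ ($R = \left(- \frac{1}{3}\right) 45 = -15$)
$J{\left(d,P \right)} = 2$ ($J{\left(d,P \right)} = -3 + 5 = 2$)
$c{\left(o,Z \right)} = Z + o$
$T{\left(s,F \right)} = 6$ ($T{\left(s,F \right)} = 3 \cdot 2 = 6$)
$u{\left(B \right)} = - \frac{15}{B}$
$t = -1152$ ($t = 36 \left(-34 + \left(-3 + 5\right)\right) = 36 \left(-34 + 2\right) = 36 \left(-32\right) = -1152$)
$t + u{\left(T{\left(0,7 \right)} \right)} = -1152 - \frac{15}{6} = -1152 - \frac{5}{2} = - \frac{2309}{2}$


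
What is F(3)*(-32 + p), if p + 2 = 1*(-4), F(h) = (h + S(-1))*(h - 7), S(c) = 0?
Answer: 456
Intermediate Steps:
F(h) = h*(-7 + h) (F(h) = (h + 0)*(h - 7) = h*(-7 + h))
p = -6 (p = -2 + 1*(-4) = -2 - 4 = -6)
F(3)*(-32 + p) = (3*(-7 + 3))*(-32 - 6) = (3*(-4))*(-38) = -12*(-38) = 456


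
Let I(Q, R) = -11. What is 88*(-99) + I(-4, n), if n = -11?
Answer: -8723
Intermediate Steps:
88*(-99) + I(-4, n) = 88*(-99) - 11 = -8712 - 11 = -8723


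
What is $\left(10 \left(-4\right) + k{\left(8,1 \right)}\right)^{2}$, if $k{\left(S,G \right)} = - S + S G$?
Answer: $1600$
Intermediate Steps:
$k{\left(S,G \right)} = - S + G S$
$\left(10 \left(-4\right) + k{\left(8,1 \right)}\right)^{2} = \left(10 \left(-4\right) + 8 \left(-1 + 1\right)\right)^{2} = \left(-40 + 8 \cdot 0\right)^{2} = \left(-40 + 0\right)^{2} = \left(-40\right)^{2} = 1600$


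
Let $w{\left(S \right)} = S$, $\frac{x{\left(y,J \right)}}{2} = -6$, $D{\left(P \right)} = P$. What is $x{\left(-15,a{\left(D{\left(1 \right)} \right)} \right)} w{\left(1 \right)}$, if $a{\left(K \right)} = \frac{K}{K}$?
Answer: $-12$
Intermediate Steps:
$a{\left(K \right)} = 1$
$x{\left(y,J \right)} = -12$ ($x{\left(y,J \right)} = 2 \left(-6\right) = -12$)
$x{\left(-15,a{\left(D{\left(1 \right)} \right)} \right)} w{\left(1 \right)} = \left(-12\right) 1 = -12$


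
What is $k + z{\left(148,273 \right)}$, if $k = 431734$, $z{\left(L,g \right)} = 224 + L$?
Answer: $432106$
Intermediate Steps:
$k + z{\left(148,273 \right)} = 431734 + \left(224 + 148\right) = 431734 + 372 = 432106$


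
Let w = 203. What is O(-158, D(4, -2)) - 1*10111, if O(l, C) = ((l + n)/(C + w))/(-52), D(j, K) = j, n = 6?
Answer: -27208663/2691 ≈ -10111.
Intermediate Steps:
O(l, C) = -(6 + l)/(52*(203 + C)) (O(l, C) = ((l + 6)/(C + 203))/(-52) = ((6 + l)/(203 + C))*(-1/52) = -(6 + l)/(52*(203 + C)))
O(-158, D(4, -2)) - 1*10111 = (-6 - 1*(-158))/(52*(203 + 4)) - 1*10111 = (1/52)*(-6 + 158)/207 - 10111 = (1/52)*(1/207)*152 - 10111 = 38/2691 - 10111 = -27208663/2691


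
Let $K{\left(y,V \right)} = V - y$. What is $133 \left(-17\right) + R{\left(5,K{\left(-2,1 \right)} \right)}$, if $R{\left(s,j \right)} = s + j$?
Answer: $-2253$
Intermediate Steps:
$R{\left(s,j \right)} = j + s$
$133 \left(-17\right) + R{\left(5,K{\left(-2,1 \right)} \right)} = 133 \left(-17\right) + \left(\left(1 - -2\right) + 5\right) = -2261 + \left(\left(1 + 2\right) + 5\right) = -2261 + \left(3 + 5\right) = -2261 + 8 = -2253$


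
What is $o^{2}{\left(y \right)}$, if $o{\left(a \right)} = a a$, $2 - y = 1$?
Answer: $1$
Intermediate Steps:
$y = 1$ ($y = 2 - 1 = 1$)
$o{\left(a \right)} = a^{2}$
$o^{2}{\left(y \right)} = \left(1^{2}\right)^{2} = 1^{2} = 1$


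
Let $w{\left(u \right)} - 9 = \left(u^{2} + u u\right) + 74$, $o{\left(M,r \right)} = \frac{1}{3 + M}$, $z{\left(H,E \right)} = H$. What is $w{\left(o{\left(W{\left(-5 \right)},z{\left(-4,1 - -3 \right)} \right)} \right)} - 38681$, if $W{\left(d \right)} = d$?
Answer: $- \frac{77195}{2} \approx -38598.0$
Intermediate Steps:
$w{\left(u \right)} = 83 + 2 u^{2}$ ($w{\left(u \right)} = 9 + \left(\left(u^{2} + u u\right) + 74\right) = 9 + \left(\left(u^{2} + u^{2}\right) + 74\right) = 9 + \left(2 u^{2} + 74\right) = 9 + \left(74 + 2 u^{2}\right) = 83 + 2 u^{2}$)
$w{\left(o{\left(W{\left(-5 \right)},z{\left(-4,1 - -3 \right)} \right)} \right)} - 38681 = \left(83 + 2 \left(\frac{1}{3 - 5}\right)^{2}\right) - 38681 = \left(83 + 2 \left(\frac{1}{-2}\right)^{2}\right) - 38681 = \left(83 + 2 \left(- \frac{1}{2}\right)^{2}\right) - 38681 = \left(83 + 2 \cdot \frac{1}{4}\right) - 38681 = \left(83 + \frac{1}{2}\right) - 38681 = \frac{167}{2} - 38681 = - \frac{77195}{2}$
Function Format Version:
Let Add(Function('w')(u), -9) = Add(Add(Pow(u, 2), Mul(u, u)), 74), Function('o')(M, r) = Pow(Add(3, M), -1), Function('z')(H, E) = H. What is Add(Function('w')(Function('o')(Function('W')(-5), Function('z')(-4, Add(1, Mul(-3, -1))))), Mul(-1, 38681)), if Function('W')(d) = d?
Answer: Rational(-77195, 2) ≈ -38598.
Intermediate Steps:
Function('w')(u) = Add(83, Mul(2, Pow(u, 2))) (Function('w')(u) = Add(9, Add(Add(Pow(u, 2), Mul(u, u)), 74)) = Add(9, Add(Add(Pow(u, 2), Pow(u, 2)), 74)) = Add(9, Add(Mul(2, Pow(u, 2)), 74)) = Add(9, Add(74, Mul(2, Pow(u, 2)))) = Add(83, Mul(2, Pow(u, 2))))
Add(Function('w')(Function('o')(Function('W')(-5), Function('z')(-4, Add(1, Mul(-3, -1))))), Mul(-1, 38681)) = Add(Add(83, Mul(2, Pow(Pow(Add(3, -5), -1), 2))), Mul(-1, 38681)) = Add(Add(83, Mul(2, Pow(Pow(-2, -1), 2))), -38681) = Add(Add(83, Mul(2, Pow(Rational(-1, 2), 2))), -38681) = Add(Add(83, Mul(2, Rational(1, 4))), -38681) = Add(Add(83, Rational(1, 2)), -38681) = Add(Rational(167, 2), -38681) = Rational(-77195, 2)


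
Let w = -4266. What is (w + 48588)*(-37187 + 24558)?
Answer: -559742538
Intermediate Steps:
(w + 48588)*(-37187 + 24558) = (-4266 + 48588)*(-37187 + 24558) = 44322*(-12629) = -559742538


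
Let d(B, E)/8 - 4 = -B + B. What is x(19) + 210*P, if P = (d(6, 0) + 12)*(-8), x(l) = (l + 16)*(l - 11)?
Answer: -73640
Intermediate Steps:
x(l) = (-11 + l)*(16 + l) (x(l) = (16 + l)*(-11 + l) = (-11 + l)*(16 + l))
d(B, E) = 32 (d(B, E) = 32 + 8*(-B + B) = 32 + 8*0 = 32 + 0 = 32)
P = -352 (P = (32 + 12)*(-8) = 44*(-8) = -352)
x(19) + 210*P = (-176 + 19² + 5*19) + 210*(-352) = (-176 + 361 + 95) - 73920 = 280 - 73920 = -73640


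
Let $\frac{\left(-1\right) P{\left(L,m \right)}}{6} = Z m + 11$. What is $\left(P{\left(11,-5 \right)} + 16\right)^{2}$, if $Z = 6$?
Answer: $16900$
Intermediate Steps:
$P{\left(L,m \right)} = -66 - 36 m$ ($P{\left(L,m \right)} = - 6 \left(6 m + 11\right) = - 6 \left(11 + 6 m\right) = -66 - 36 m$)
$\left(P{\left(11,-5 \right)} + 16\right)^{2} = \left(\left(-66 - -180\right) + 16\right)^{2} = \left(\left(-66 + 180\right) + 16\right)^{2} = \left(114 + 16\right)^{2} = 130^{2} = 16900$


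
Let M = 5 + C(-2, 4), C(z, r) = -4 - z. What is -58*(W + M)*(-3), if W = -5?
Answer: -348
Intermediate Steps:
M = 3 (M = 5 + (-4 - 1*(-2)) = 5 + (-4 + 2) = 5 - 2 = 3)
-58*(W + M)*(-3) = -58*(-5 + 3)*(-3) = -(-116)*(-3) = -58*6 = -348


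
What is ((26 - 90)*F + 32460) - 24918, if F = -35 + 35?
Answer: 7542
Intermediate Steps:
F = 0
((26 - 90)*F + 32460) - 24918 = ((26 - 90)*0 + 32460) - 24918 = (-64*0 + 32460) - 24918 = (0 + 32460) - 24918 = 32460 - 24918 = 7542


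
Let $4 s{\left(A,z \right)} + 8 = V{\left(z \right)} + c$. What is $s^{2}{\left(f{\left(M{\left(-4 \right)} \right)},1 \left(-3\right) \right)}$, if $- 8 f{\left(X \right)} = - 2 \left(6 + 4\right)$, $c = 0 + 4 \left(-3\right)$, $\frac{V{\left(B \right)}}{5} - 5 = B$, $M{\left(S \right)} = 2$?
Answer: $\frac{25}{4} \approx 6.25$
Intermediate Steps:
$V{\left(B \right)} = 25 + 5 B$
$c = -12$ ($c = 0 - 12 = -12$)
$f{\left(X \right)} = \frac{5}{2}$ ($f{\left(X \right)} = - \frac{\left(-2\right) \left(6 + 4\right)}{8} = - \frac{\left(-2\right) 10}{8} = \left(- \frac{1}{8}\right) \left(-20\right) = \frac{5}{2}$)
$s{\left(A,z \right)} = \frac{5}{4} + \frac{5 z}{4}$ ($s{\left(A,z \right)} = -2 + \frac{\left(25 + 5 z\right) - 12}{4} = -2 + \frac{13 + 5 z}{4} = -2 + \left(\frac{13}{4} + \frac{5 z}{4}\right) = \frac{5}{4} + \frac{5 z}{4}$)
$s^{2}{\left(f{\left(M{\left(-4 \right)} \right)},1 \left(-3\right) \right)} = \left(\frac{5}{4} + \frac{5 \cdot 1 \left(-3\right)}{4}\right)^{2} = \left(\frac{5}{4} + \frac{5}{4} \left(-3\right)\right)^{2} = \left(\frac{5}{4} - \frac{15}{4}\right)^{2} = \left(- \frac{5}{2}\right)^{2} = \frac{25}{4}$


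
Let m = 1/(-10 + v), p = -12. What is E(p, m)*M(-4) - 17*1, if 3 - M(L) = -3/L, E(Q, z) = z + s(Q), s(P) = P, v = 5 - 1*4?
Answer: -177/4 ≈ -44.250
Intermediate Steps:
v = 1 (v = 5 - 4 = 1)
m = -⅑ (m = 1/(-10 + 1) = 1/(-9) = -⅑ ≈ -0.11111)
E(Q, z) = Q + z (E(Q, z) = z + Q = Q + z)
M(L) = 3 + 3/L (M(L) = 3 - (-3)/L = 3 + 3/L)
E(p, m)*M(-4) - 17*1 = (-12 - ⅑)*(3 + 3/(-4)) - 17*1 = -109*(3 + 3*(-¼))/9 - 17 = -109*(3 - ¾)/9 - 17 = -109/9*9/4 - 17 = -109/4 - 17 = -177/4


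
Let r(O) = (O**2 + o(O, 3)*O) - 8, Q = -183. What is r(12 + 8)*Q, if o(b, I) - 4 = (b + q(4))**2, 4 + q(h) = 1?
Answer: -1144116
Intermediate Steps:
q(h) = -3 (q(h) = -4 + 1 = -3)
o(b, I) = 4 + (-3 + b)**2 (o(b, I) = 4 + (b - 3)**2 = 4 + (-3 + b)**2)
r(O) = -8 + O**2 + O*(4 + (-3 + O)**2) (r(O) = (O**2 + (4 + (-3 + O)**2)*O) - 8 = (O**2 + O*(4 + (-3 + O)**2)) - 8 = -8 + O**2 + O*(4 + (-3 + O)**2))
r(12 + 8)*Q = (-8 + (12 + 8)**2 + (12 + 8)*(4 + (-3 + (12 + 8))**2))*(-183) = (-8 + 20**2 + 20*(4 + (-3 + 20)**2))*(-183) = (-8 + 400 + 20*(4 + 17**2))*(-183) = (-8 + 400 + 20*(4 + 289))*(-183) = (-8 + 400 + 20*293)*(-183) = (-8 + 400 + 5860)*(-183) = 6252*(-183) = -1144116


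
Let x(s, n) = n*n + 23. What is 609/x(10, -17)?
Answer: 203/104 ≈ 1.9519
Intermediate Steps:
x(s, n) = 23 + n² (x(s, n) = n² + 23 = 23 + n²)
609/x(10, -17) = 609/(23 + (-17)²) = 609/(23 + 289) = 609/312 = 609*(1/312) = 203/104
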